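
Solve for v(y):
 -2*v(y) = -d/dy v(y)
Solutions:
 v(y) = C1*exp(2*y)


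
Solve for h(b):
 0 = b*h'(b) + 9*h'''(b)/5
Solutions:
 h(b) = C1 + Integral(C2*airyai(-15^(1/3)*b/3) + C3*airybi(-15^(1/3)*b/3), b)


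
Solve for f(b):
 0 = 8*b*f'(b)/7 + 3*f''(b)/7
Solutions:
 f(b) = C1 + C2*erf(2*sqrt(3)*b/3)


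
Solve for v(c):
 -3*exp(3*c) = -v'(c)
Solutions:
 v(c) = C1 + exp(3*c)


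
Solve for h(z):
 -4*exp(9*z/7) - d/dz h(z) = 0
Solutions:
 h(z) = C1 - 28*exp(9*z/7)/9


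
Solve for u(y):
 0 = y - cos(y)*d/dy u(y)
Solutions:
 u(y) = C1 + Integral(y/cos(y), y)


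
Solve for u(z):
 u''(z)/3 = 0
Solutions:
 u(z) = C1 + C2*z


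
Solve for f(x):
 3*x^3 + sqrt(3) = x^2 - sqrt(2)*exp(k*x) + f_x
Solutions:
 f(x) = C1 + 3*x^4/4 - x^3/3 + sqrt(3)*x + sqrt(2)*exp(k*x)/k


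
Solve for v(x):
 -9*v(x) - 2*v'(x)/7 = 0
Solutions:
 v(x) = C1*exp(-63*x/2)


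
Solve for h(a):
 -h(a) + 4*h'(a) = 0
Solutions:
 h(a) = C1*exp(a/4)


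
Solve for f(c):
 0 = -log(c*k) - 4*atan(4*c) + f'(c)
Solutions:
 f(c) = C1 + c*log(c*k) + 4*c*atan(4*c) - c - log(16*c^2 + 1)/2


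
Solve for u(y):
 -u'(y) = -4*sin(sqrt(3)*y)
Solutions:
 u(y) = C1 - 4*sqrt(3)*cos(sqrt(3)*y)/3


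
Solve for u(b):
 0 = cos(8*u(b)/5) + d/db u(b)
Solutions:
 b - 5*log(sin(8*u(b)/5) - 1)/16 + 5*log(sin(8*u(b)/5) + 1)/16 = C1


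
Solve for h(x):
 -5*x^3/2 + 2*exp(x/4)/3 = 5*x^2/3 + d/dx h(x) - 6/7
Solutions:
 h(x) = C1 - 5*x^4/8 - 5*x^3/9 + 6*x/7 + 8*exp(x/4)/3


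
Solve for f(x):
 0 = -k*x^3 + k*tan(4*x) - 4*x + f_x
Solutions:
 f(x) = C1 + k*x^4/4 + k*log(cos(4*x))/4 + 2*x^2


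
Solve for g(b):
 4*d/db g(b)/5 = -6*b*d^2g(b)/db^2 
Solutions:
 g(b) = C1 + C2*b^(13/15)


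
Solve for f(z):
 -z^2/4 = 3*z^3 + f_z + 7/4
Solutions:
 f(z) = C1 - 3*z^4/4 - z^3/12 - 7*z/4


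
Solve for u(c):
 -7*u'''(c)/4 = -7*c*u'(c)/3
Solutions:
 u(c) = C1 + Integral(C2*airyai(6^(2/3)*c/3) + C3*airybi(6^(2/3)*c/3), c)


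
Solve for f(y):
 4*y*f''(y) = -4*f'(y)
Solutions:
 f(y) = C1 + C2*log(y)


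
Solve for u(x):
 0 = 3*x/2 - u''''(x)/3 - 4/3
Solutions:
 u(x) = C1 + C2*x + C3*x^2 + C4*x^3 + 3*x^5/80 - x^4/6


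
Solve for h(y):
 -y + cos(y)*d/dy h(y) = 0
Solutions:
 h(y) = C1 + Integral(y/cos(y), y)


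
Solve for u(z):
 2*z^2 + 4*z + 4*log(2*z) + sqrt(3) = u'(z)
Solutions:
 u(z) = C1 + 2*z^3/3 + 2*z^2 + 4*z*log(z) - 4*z + sqrt(3)*z + z*log(16)


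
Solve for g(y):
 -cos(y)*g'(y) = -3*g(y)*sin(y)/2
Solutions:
 g(y) = C1/cos(y)^(3/2)


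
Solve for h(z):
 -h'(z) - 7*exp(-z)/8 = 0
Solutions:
 h(z) = C1 + 7*exp(-z)/8


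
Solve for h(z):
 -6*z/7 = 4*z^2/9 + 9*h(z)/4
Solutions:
 h(z) = 8*z*(-14*z - 27)/567


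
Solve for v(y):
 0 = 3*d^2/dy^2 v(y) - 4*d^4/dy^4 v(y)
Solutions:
 v(y) = C1 + C2*y + C3*exp(-sqrt(3)*y/2) + C4*exp(sqrt(3)*y/2)


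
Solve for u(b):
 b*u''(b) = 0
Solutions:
 u(b) = C1 + C2*b


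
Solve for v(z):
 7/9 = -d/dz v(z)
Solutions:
 v(z) = C1 - 7*z/9


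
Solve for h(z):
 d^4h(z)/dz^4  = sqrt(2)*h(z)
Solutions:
 h(z) = C1*exp(-2^(1/8)*z) + C2*exp(2^(1/8)*z) + C3*sin(2^(1/8)*z) + C4*cos(2^(1/8)*z)


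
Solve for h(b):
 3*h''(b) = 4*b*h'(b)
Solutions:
 h(b) = C1 + C2*erfi(sqrt(6)*b/3)


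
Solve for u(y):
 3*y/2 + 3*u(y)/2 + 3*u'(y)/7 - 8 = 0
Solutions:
 u(y) = C1*exp(-7*y/2) - y + 118/21


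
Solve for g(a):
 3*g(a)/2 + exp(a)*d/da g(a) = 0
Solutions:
 g(a) = C1*exp(3*exp(-a)/2)


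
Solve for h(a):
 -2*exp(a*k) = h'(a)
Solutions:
 h(a) = C1 - 2*exp(a*k)/k


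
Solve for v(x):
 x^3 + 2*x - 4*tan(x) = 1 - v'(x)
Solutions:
 v(x) = C1 - x^4/4 - x^2 + x - 4*log(cos(x))


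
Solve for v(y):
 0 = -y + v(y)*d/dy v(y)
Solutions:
 v(y) = -sqrt(C1 + y^2)
 v(y) = sqrt(C1 + y^2)


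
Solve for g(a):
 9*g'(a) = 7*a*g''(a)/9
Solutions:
 g(a) = C1 + C2*a^(88/7)


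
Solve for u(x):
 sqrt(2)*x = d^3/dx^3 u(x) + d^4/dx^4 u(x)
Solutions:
 u(x) = C1 + C2*x + C3*x^2 + C4*exp(-x) + sqrt(2)*x^4/24 - sqrt(2)*x^3/6


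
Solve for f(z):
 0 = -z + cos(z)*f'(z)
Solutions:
 f(z) = C1 + Integral(z/cos(z), z)


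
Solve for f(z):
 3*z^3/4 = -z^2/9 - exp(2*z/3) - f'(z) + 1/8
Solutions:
 f(z) = C1 - 3*z^4/16 - z^3/27 + z/8 - 3*exp(2*z/3)/2


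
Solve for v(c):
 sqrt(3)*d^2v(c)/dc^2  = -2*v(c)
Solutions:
 v(c) = C1*sin(sqrt(2)*3^(3/4)*c/3) + C2*cos(sqrt(2)*3^(3/4)*c/3)


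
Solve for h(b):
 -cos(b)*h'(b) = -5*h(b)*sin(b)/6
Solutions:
 h(b) = C1/cos(b)^(5/6)


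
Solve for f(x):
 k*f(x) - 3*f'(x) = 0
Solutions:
 f(x) = C1*exp(k*x/3)


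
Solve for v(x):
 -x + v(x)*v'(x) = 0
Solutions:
 v(x) = -sqrt(C1 + x^2)
 v(x) = sqrt(C1 + x^2)


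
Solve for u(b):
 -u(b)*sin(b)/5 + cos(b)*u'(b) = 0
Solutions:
 u(b) = C1/cos(b)^(1/5)


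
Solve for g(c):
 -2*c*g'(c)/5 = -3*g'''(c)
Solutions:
 g(c) = C1 + Integral(C2*airyai(15^(2/3)*2^(1/3)*c/15) + C3*airybi(15^(2/3)*2^(1/3)*c/15), c)


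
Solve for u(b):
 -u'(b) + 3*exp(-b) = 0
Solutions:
 u(b) = C1 - 3*exp(-b)


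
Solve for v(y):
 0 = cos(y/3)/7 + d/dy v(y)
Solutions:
 v(y) = C1 - 3*sin(y/3)/7


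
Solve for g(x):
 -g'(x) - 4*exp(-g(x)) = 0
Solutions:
 g(x) = log(C1 - 4*x)


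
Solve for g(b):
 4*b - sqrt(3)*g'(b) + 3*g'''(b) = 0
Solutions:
 g(b) = C1 + C2*exp(-3^(3/4)*b/3) + C3*exp(3^(3/4)*b/3) + 2*sqrt(3)*b^2/3


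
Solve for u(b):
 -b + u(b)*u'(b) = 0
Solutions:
 u(b) = -sqrt(C1 + b^2)
 u(b) = sqrt(C1 + b^2)


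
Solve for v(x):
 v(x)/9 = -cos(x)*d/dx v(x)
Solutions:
 v(x) = C1*(sin(x) - 1)^(1/18)/(sin(x) + 1)^(1/18)


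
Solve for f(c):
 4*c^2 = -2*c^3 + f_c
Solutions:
 f(c) = C1 + c^4/2 + 4*c^3/3


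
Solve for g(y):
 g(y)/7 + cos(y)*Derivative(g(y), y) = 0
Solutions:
 g(y) = C1*(sin(y) - 1)^(1/14)/(sin(y) + 1)^(1/14)


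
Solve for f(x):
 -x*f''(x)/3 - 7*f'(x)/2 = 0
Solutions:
 f(x) = C1 + C2/x^(19/2)


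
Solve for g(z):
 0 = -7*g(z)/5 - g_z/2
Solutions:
 g(z) = C1*exp(-14*z/5)


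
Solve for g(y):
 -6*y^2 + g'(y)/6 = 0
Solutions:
 g(y) = C1 + 12*y^3


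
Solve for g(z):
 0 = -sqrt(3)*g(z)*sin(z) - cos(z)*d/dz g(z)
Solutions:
 g(z) = C1*cos(z)^(sqrt(3))


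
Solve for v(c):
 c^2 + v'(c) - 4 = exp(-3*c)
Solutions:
 v(c) = C1 - c^3/3 + 4*c - exp(-3*c)/3


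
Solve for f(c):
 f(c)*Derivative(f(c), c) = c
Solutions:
 f(c) = -sqrt(C1 + c^2)
 f(c) = sqrt(C1 + c^2)


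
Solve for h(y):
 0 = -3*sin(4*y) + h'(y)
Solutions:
 h(y) = C1 - 3*cos(4*y)/4


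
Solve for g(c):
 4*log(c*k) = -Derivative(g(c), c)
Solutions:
 g(c) = C1 - 4*c*log(c*k) + 4*c


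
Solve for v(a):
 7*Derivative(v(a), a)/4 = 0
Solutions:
 v(a) = C1


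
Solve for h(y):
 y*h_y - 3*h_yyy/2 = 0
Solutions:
 h(y) = C1 + Integral(C2*airyai(2^(1/3)*3^(2/3)*y/3) + C3*airybi(2^(1/3)*3^(2/3)*y/3), y)


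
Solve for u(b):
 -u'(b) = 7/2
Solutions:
 u(b) = C1 - 7*b/2


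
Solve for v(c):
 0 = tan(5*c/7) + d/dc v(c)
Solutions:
 v(c) = C1 + 7*log(cos(5*c/7))/5


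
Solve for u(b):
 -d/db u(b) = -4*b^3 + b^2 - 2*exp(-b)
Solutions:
 u(b) = C1 + b^4 - b^3/3 - 2*exp(-b)


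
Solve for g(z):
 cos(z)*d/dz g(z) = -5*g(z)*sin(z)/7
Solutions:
 g(z) = C1*cos(z)^(5/7)


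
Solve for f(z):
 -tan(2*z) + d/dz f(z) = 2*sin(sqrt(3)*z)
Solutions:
 f(z) = C1 - log(cos(2*z))/2 - 2*sqrt(3)*cos(sqrt(3)*z)/3


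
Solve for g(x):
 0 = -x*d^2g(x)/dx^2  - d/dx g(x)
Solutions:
 g(x) = C1 + C2*log(x)


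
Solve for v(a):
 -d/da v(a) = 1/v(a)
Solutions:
 v(a) = -sqrt(C1 - 2*a)
 v(a) = sqrt(C1 - 2*a)


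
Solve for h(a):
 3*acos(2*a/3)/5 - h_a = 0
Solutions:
 h(a) = C1 + 3*a*acos(2*a/3)/5 - 3*sqrt(9 - 4*a^2)/10


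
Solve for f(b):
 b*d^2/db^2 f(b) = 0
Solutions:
 f(b) = C1 + C2*b


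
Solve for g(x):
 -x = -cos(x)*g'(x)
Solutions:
 g(x) = C1 + Integral(x/cos(x), x)


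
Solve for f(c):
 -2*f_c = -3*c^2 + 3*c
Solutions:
 f(c) = C1 + c^3/2 - 3*c^2/4


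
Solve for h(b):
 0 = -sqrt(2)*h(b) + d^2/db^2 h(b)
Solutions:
 h(b) = C1*exp(-2^(1/4)*b) + C2*exp(2^(1/4)*b)


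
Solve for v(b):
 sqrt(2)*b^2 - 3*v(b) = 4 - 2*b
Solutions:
 v(b) = sqrt(2)*b^2/3 + 2*b/3 - 4/3


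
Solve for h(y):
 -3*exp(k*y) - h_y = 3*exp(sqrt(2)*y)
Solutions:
 h(y) = C1 - 3*sqrt(2)*exp(sqrt(2)*y)/2 - 3*exp(k*y)/k


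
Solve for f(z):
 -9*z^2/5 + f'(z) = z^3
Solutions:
 f(z) = C1 + z^4/4 + 3*z^3/5


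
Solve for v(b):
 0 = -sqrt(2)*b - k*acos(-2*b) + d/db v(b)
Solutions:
 v(b) = C1 + sqrt(2)*b^2/2 + k*(b*acos(-2*b) + sqrt(1 - 4*b^2)/2)


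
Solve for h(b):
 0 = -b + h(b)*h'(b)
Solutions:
 h(b) = -sqrt(C1 + b^2)
 h(b) = sqrt(C1 + b^2)


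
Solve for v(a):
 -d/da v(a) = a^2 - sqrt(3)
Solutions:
 v(a) = C1 - a^3/3 + sqrt(3)*a


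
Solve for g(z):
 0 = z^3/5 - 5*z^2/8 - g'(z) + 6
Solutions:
 g(z) = C1 + z^4/20 - 5*z^3/24 + 6*z


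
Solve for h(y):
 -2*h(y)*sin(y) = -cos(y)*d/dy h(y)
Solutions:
 h(y) = C1/cos(y)^2


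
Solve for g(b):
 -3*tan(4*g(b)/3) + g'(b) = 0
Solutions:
 g(b) = -3*asin(C1*exp(4*b))/4 + 3*pi/4
 g(b) = 3*asin(C1*exp(4*b))/4


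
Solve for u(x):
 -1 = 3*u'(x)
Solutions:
 u(x) = C1 - x/3


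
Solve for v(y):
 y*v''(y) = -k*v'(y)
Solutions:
 v(y) = C1 + y^(1 - re(k))*(C2*sin(log(y)*Abs(im(k))) + C3*cos(log(y)*im(k)))


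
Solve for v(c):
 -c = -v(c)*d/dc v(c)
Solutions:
 v(c) = -sqrt(C1 + c^2)
 v(c) = sqrt(C1 + c^2)


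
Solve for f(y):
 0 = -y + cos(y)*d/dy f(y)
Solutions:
 f(y) = C1 + Integral(y/cos(y), y)


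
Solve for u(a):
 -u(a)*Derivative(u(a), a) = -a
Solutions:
 u(a) = -sqrt(C1 + a^2)
 u(a) = sqrt(C1 + a^2)


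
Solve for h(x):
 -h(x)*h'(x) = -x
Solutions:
 h(x) = -sqrt(C1 + x^2)
 h(x) = sqrt(C1 + x^2)


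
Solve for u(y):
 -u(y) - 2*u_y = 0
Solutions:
 u(y) = C1*exp(-y/2)


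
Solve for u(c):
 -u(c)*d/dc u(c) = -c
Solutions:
 u(c) = -sqrt(C1 + c^2)
 u(c) = sqrt(C1 + c^2)


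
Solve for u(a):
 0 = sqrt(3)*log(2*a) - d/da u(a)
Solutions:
 u(a) = C1 + sqrt(3)*a*log(a) - sqrt(3)*a + sqrt(3)*a*log(2)


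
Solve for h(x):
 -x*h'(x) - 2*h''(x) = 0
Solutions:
 h(x) = C1 + C2*erf(x/2)


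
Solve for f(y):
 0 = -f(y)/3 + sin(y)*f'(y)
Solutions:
 f(y) = C1*(cos(y) - 1)^(1/6)/(cos(y) + 1)^(1/6)


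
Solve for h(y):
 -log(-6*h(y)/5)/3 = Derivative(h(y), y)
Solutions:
 3*Integral(1/(log(-_y) - log(5) + log(6)), (_y, h(y))) = C1 - y


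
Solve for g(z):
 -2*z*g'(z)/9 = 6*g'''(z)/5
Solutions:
 g(z) = C1 + Integral(C2*airyai(-5^(1/3)*z/3) + C3*airybi(-5^(1/3)*z/3), z)


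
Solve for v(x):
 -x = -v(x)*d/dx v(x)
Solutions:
 v(x) = -sqrt(C1 + x^2)
 v(x) = sqrt(C1 + x^2)


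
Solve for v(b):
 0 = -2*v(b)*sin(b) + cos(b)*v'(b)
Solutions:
 v(b) = C1/cos(b)^2


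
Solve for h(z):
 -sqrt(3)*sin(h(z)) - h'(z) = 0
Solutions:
 h(z) = -acos((-C1 - exp(2*sqrt(3)*z))/(C1 - exp(2*sqrt(3)*z))) + 2*pi
 h(z) = acos((-C1 - exp(2*sqrt(3)*z))/(C1 - exp(2*sqrt(3)*z)))


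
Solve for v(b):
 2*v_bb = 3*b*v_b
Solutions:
 v(b) = C1 + C2*erfi(sqrt(3)*b/2)


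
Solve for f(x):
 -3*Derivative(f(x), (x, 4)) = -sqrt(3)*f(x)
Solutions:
 f(x) = C1*exp(-3^(7/8)*x/3) + C2*exp(3^(7/8)*x/3) + C3*sin(3^(7/8)*x/3) + C4*cos(3^(7/8)*x/3)


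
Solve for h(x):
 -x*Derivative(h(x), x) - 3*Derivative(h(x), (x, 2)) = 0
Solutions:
 h(x) = C1 + C2*erf(sqrt(6)*x/6)


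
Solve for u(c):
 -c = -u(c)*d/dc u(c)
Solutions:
 u(c) = -sqrt(C1 + c^2)
 u(c) = sqrt(C1 + c^2)


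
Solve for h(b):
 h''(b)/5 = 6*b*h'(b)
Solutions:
 h(b) = C1 + C2*erfi(sqrt(15)*b)


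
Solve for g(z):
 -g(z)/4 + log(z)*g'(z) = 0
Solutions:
 g(z) = C1*exp(li(z)/4)


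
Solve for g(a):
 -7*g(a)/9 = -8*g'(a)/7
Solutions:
 g(a) = C1*exp(49*a/72)


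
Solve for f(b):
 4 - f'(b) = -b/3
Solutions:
 f(b) = C1 + b^2/6 + 4*b


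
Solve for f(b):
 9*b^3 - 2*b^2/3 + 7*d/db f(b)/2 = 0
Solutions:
 f(b) = C1 - 9*b^4/14 + 4*b^3/63


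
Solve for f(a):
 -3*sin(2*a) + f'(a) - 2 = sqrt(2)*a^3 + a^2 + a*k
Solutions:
 f(a) = C1 + sqrt(2)*a^4/4 + a^3/3 + a^2*k/2 + 2*a - 3*cos(2*a)/2


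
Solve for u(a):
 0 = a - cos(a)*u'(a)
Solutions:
 u(a) = C1 + Integral(a/cos(a), a)


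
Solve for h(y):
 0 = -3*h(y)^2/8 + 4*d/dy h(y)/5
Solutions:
 h(y) = -32/(C1 + 15*y)


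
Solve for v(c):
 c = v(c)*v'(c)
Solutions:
 v(c) = -sqrt(C1 + c^2)
 v(c) = sqrt(C1 + c^2)


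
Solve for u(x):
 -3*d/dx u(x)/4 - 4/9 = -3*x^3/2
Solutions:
 u(x) = C1 + x^4/2 - 16*x/27


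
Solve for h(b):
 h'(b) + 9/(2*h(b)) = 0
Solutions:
 h(b) = -sqrt(C1 - 9*b)
 h(b) = sqrt(C1 - 9*b)


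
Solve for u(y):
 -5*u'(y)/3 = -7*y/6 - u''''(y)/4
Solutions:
 u(y) = C1 + C4*exp(20^(1/3)*3^(2/3)*y/3) + 7*y^2/20 + (C2*sin(20^(1/3)*3^(1/6)*y/2) + C3*cos(20^(1/3)*3^(1/6)*y/2))*exp(-20^(1/3)*3^(2/3)*y/6)


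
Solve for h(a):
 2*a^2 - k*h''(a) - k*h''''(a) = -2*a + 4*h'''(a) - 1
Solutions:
 h(a) = C1 + C2*a + C3*exp(a*(sqrt(4 - k^2) - 2)/k) + C4*exp(-a*(sqrt(4 - k^2) + 2)/k) + a^4/(6*k) + a^3*(1 - 8/k)/(3*k) + a^2*(-3/2 - 4/k + 32/k^2)/k


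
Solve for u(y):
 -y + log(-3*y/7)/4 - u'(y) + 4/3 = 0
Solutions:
 u(y) = C1 - y^2/2 + y*log(-y)/4 + y*(-3*log(7) + 3*log(3) + 13)/12


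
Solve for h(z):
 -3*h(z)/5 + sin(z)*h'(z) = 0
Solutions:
 h(z) = C1*(cos(z) - 1)^(3/10)/(cos(z) + 1)^(3/10)


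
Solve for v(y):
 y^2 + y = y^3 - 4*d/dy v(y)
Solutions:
 v(y) = C1 + y^4/16 - y^3/12 - y^2/8


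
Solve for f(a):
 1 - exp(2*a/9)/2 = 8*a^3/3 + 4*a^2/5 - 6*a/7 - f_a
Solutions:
 f(a) = C1 + 2*a^4/3 + 4*a^3/15 - 3*a^2/7 - a + 9*exp(2*a/9)/4


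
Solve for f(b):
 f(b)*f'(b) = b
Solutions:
 f(b) = -sqrt(C1 + b^2)
 f(b) = sqrt(C1 + b^2)


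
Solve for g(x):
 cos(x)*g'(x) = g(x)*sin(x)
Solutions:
 g(x) = C1/cos(x)


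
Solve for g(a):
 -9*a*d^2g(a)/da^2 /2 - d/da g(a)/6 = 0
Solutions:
 g(a) = C1 + C2*a^(26/27)


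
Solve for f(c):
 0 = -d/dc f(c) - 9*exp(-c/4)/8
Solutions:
 f(c) = C1 + 9*exp(-c/4)/2


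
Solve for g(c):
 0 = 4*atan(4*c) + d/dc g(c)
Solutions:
 g(c) = C1 - 4*c*atan(4*c) + log(16*c^2 + 1)/2


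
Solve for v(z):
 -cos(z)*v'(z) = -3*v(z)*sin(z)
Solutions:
 v(z) = C1/cos(z)^3


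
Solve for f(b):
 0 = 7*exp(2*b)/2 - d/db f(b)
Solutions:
 f(b) = C1 + 7*exp(2*b)/4


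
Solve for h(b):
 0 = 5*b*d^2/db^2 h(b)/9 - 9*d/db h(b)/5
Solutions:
 h(b) = C1 + C2*b^(106/25)


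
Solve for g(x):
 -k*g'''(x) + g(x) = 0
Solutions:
 g(x) = C1*exp(x*(1/k)^(1/3)) + C2*exp(x*(-1 + sqrt(3)*I)*(1/k)^(1/3)/2) + C3*exp(-x*(1 + sqrt(3)*I)*(1/k)^(1/3)/2)


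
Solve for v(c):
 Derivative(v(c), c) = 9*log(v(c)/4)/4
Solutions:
 4*Integral(1/(-log(_y) + 2*log(2)), (_y, v(c)))/9 = C1 - c


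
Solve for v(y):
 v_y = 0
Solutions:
 v(y) = C1


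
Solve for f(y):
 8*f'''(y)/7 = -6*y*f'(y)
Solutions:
 f(y) = C1 + Integral(C2*airyai(-42^(1/3)*y/2) + C3*airybi(-42^(1/3)*y/2), y)


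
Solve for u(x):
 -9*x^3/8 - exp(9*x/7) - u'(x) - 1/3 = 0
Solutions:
 u(x) = C1 - 9*x^4/32 - x/3 - 7*exp(9*x/7)/9


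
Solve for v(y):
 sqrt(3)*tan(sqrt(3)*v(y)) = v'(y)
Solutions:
 v(y) = sqrt(3)*(pi - asin(C1*exp(3*y)))/3
 v(y) = sqrt(3)*asin(C1*exp(3*y))/3


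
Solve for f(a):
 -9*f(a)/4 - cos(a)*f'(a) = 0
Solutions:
 f(a) = C1*(sin(a) - 1)^(9/8)/(sin(a) + 1)^(9/8)


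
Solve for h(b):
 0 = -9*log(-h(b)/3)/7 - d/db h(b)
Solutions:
 7*Integral(1/(log(-_y) - log(3)), (_y, h(b)))/9 = C1 - b


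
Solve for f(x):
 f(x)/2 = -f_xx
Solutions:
 f(x) = C1*sin(sqrt(2)*x/2) + C2*cos(sqrt(2)*x/2)


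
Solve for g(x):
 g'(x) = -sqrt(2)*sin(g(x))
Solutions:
 g(x) = -acos((-C1 - exp(2*sqrt(2)*x))/(C1 - exp(2*sqrt(2)*x))) + 2*pi
 g(x) = acos((-C1 - exp(2*sqrt(2)*x))/(C1 - exp(2*sqrt(2)*x)))


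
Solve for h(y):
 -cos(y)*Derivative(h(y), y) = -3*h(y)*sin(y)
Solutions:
 h(y) = C1/cos(y)^3


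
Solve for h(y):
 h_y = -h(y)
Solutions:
 h(y) = C1*exp(-y)


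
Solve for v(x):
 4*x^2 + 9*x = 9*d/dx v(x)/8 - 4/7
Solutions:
 v(x) = C1 + 32*x^3/27 + 4*x^2 + 32*x/63


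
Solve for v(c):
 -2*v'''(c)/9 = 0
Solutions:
 v(c) = C1 + C2*c + C3*c^2


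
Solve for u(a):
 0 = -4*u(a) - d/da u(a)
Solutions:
 u(a) = C1*exp(-4*a)


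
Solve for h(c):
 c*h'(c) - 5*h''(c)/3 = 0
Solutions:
 h(c) = C1 + C2*erfi(sqrt(30)*c/10)


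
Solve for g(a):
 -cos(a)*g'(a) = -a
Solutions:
 g(a) = C1 + Integral(a/cos(a), a)


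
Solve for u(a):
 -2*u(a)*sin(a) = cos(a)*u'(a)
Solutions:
 u(a) = C1*cos(a)^2


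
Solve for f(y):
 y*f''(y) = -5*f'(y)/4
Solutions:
 f(y) = C1 + C2/y^(1/4)


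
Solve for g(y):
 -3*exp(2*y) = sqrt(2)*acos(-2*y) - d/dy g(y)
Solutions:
 g(y) = C1 + sqrt(2)*(y*acos(-2*y) + sqrt(1 - 4*y^2)/2) + 3*exp(2*y)/2


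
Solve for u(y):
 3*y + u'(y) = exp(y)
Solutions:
 u(y) = C1 - 3*y^2/2 + exp(y)


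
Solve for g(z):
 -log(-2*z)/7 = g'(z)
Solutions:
 g(z) = C1 - z*log(-z)/7 + z*(1 - log(2))/7


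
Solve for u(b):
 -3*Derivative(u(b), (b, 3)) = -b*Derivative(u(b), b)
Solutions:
 u(b) = C1 + Integral(C2*airyai(3^(2/3)*b/3) + C3*airybi(3^(2/3)*b/3), b)


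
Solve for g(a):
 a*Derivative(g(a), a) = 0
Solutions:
 g(a) = C1


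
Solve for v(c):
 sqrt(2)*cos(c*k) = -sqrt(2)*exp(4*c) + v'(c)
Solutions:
 v(c) = C1 + sqrt(2)*exp(4*c)/4 + sqrt(2)*sin(c*k)/k


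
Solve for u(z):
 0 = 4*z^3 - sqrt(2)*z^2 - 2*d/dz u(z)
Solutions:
 u(z) = C1 + z^4/2 - sqrt(2)*z^3/6


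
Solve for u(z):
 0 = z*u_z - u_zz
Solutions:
 u(z) = C1 + C2*erfi(sqrt(2)*z/2)


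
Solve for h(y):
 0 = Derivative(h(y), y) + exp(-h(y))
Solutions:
 h(y) = log(C1 - y)


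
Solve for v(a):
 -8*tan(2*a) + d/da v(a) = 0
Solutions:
 v(a) = C1 - 4*log(cos(2*a))


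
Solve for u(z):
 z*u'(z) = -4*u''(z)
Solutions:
 u(z) = C1 + C2*erf(sqrt(2)*z/4)


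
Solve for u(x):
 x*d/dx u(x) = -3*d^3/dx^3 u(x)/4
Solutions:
 u(x) = C1 + Integral(C2*airyai(-6^(2/3)*x/3) + C3*airybi(-6^(2/3)*x/3), x)


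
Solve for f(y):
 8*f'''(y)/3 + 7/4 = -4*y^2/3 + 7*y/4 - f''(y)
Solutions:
 f(y) = C1 + C2*y + C3*exp(-3*y/8) - y^4/9 + 319*y^3/216 - 2741*y^2/216


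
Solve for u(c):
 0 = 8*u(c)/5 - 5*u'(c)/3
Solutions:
 u(c) = C1*exp(24*c/25)


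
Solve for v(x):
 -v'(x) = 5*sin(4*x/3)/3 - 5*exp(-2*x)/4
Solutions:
 v(x) = C1 + 5*cos(4*x/3)/4 - 5*exp(-2*x)/8


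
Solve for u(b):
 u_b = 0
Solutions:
 u(b) = C1


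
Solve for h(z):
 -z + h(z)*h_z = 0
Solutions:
 h(z) = -sqrt(C1 + z^2)
 h(z) = sqrt(C1 + z^2)


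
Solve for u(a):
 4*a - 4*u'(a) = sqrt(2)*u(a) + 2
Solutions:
 u(a) = C1*exp(-sqrt(2)*a/4) + 2*sqrt(2)*a - 8 - sqrt(2)


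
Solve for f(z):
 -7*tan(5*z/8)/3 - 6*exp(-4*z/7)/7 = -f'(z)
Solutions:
 f(z) = C1 + 28*log(tan(5*z/8)^2 + 1)/15 - 3*exp(-4*z/7)/2


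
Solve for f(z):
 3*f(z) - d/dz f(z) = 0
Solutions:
 f(z) = C1*exp(3*z)


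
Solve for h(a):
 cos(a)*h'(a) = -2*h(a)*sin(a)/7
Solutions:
 h(a) = C1*cos(a)^(2/7)


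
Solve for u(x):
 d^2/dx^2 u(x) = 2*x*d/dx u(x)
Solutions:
 u(x) = C1 + C2*erfi(x)


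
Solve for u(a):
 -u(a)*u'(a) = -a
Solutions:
 u(a) = -sqrt(C1 + a^2)
 u(a) = sqrt(C1 + a^2)


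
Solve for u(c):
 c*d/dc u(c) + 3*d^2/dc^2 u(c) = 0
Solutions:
 u(c) = C1 + C2*erf(sqrt(6)*c/6)


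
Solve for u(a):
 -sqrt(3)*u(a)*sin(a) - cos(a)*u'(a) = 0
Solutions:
 u(a) = C1*cos(a)^(sqrt(3))


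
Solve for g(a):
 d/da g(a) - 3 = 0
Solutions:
 g(a) = C1 + 3*a


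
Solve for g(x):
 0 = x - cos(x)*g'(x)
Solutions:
 g(x) = C1 + Integral(x/cos(x), x)


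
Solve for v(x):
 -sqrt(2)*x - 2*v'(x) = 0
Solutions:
 v(x) = C1 - sqrt(2)*x^2/4


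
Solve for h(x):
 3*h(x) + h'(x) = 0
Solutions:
 h(x) = C1*exp(-3*x)


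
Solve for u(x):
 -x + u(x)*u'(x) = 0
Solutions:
 u(x) = -sqrt(C1 + x^2)
 u(x) = sqrt(C1 + x^2)


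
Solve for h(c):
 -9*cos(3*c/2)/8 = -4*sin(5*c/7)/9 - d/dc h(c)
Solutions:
 h(c) = C1 + 3*sin(3*c/2)/4 + 28*cos(5*c/7)/45


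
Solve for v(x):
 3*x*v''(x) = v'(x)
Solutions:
 v(x) = C1 + C2*x^(4/3)


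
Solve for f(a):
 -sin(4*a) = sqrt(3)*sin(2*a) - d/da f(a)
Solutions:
 f(a) = C1 - sqrt(3)*cos(2*a)/2 - cos(4*a)/4


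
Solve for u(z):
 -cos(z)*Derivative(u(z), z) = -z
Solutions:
 u(z) = C1 + Integral(z/cos(z), z)


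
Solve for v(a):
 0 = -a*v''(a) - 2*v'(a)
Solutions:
 v(a) = C1 + C2/a


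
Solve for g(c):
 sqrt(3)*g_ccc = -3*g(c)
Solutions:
 g(c) = C3*exp(-3^(1/6)*c) + (C1*sin(3^(2/3)*c/2) + C2*cos(3^(2/3)*c/2))*exp(3^(1/6)*c/2)


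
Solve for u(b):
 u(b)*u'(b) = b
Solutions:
 u(b) = -sqrt(C1 + b^2)
 u(b) = sqrt(C1 + b^2)


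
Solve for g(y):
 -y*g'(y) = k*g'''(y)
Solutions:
 g(y) = C1 + Integral(C2*airyai(y*(-1/k)^(1/3)) + C3*airybi(y*(-1/k)^(1/3)), y)


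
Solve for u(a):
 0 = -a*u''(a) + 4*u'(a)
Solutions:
 u(a) = C1 + C2*a^5


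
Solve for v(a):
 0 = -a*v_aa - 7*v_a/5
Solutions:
 v(a) = C1 + C2/a^(2/5)


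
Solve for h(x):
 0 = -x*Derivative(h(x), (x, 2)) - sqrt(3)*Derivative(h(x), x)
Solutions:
 h(x) = C1 + C2*x^(1 - sqrt(3))


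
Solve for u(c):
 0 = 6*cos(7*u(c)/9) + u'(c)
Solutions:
 6*c - 9*log(sin(7*u(c)/9) - 1)/14 + 9*log(sin(7*u(c)/9) + 1)/14 = C1


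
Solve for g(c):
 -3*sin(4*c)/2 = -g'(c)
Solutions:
 g(c) = C1 - 3*cos(4*c)/8


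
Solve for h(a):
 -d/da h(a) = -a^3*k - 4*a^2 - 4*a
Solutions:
 h(a) = C1 + a^4*k/4 + 4*a^3/3 + 2*a^2


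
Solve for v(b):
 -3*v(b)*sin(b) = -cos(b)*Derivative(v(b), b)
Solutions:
 v(b) = C1/cos(b)^3


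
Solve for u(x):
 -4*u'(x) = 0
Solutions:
 u(x) = C1


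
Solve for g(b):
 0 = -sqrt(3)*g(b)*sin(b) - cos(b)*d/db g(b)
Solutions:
 g(b) = C1*cos(b)^(sqrt(3))


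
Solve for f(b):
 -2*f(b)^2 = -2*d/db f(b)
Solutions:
 f(b) = -1/(C1 + b)


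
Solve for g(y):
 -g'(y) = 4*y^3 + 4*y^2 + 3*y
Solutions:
 g(y) = C1 - y^4 - 4*y^3/3 - 3*y^2/2


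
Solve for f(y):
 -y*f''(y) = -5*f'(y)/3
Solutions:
 f(y) = C1 + C2*y^(8/3)


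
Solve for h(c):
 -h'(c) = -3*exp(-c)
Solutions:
 h(c) = C1 - 3*exp(-c)


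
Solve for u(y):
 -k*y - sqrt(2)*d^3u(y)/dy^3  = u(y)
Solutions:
 u(y) = C3*exp(-2^(5/6)*y/2) - k*y + (C1*sin(2^(5/6)*sqrt(3)*y/4) + C2*cos(2^(5/6)*sqrt(3)*y/4))*exp(2^(5/6)*y/4)


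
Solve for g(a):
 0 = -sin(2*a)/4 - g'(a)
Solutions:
 g(a) = C1 + cos(2*a)/8


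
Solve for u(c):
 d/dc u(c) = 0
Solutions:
 u(c) = C1


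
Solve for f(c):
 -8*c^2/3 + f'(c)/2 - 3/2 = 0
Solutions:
 f(c) = C1 + 16*c^3/9 + 3*c


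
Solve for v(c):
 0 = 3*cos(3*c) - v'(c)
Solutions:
 v(c) = C1 + sin(3*c)


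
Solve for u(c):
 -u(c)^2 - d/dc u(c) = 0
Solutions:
 u(c) = 1/(C1 + c)


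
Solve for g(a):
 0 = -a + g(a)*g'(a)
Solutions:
 g(a) = -sqrt(C1 + a^2)
 g(a) = sqrt(C1 + a^2)


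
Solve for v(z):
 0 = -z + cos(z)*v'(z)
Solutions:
 v(z) = C1 + Integral(z/cos(z), z)


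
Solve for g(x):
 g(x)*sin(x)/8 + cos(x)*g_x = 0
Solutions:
 g(x) = C1*cos(x)^(1/8)


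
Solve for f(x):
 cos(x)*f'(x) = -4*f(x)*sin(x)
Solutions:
 f(x) = C1*cos(x)^4


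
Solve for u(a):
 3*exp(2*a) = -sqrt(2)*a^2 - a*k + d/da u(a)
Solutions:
 u(a) = C1 + sqrt(2)*a^3/3 + a^2*k/2 + 3*exp(2*a)/2


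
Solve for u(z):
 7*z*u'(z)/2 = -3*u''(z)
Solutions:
 u(z) = C1 + C2*erf(sqrt(21)*z/6)


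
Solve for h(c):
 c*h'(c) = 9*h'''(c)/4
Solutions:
 h(c) = C1 + Integral(C2*airyai(2^(2/3)*3^(1/3)*c/3) + C3*airybi(2^(2/3)*3^(1/3)*c/3), c)


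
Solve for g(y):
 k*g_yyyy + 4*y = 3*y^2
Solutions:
 g(y) = C1 + C2*y + C3*y^2 + C4*y^3 + y^6/(120*k) - y^5/(30*k)


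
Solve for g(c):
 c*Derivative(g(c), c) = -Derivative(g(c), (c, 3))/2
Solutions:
 g(c) = C1 + Integral(C2*airyai(-2^(1/3)*c) + C3*airybi(-2^(1/3)*c), c)


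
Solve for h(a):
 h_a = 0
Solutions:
 h(a) = C1


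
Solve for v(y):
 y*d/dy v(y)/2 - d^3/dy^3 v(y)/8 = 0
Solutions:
 v(y) = C1 + Integral(C2*airyai(2^(2/3)*y) + C3*airybi(2^(2/3)*y), y)


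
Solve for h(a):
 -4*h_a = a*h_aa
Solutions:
 h(a) = C1 + C2/a^3


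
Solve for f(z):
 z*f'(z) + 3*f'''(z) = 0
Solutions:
 f(z) = C1 + Integral(C2*airyai(-3^(2/3)*z/3) + C3*airybi(-3^(2/3)*z/3), z)


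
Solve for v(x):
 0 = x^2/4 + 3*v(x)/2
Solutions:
 v(x) = -x^2/6


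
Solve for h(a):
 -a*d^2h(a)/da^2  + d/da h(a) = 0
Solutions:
 h(a) = C1 + C2*a^2


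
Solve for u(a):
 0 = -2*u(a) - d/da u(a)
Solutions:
 u(a) = C1*exp(-2*a)


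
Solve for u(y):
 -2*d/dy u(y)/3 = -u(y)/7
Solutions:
 u(y) = C1*exp(3*y/14)


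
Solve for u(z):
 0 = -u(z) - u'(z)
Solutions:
 u(z) = C1*exp(-z)


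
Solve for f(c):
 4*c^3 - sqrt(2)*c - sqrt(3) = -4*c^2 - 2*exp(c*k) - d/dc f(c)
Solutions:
 f(c) = C1 - c^4 - 4*c^3/3 + sqrt(2)*c^2/2 + sqrt(3)*c - 2*exp(c*k)/k


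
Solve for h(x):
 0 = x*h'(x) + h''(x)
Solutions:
 h(x) = C1 + C2*erf(sqrt(2)*x/2)


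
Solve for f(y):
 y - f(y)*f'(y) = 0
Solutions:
 f(y) = -sqrt(C1 + y^2)
 f(y) = sqrt(C1 + y^2)


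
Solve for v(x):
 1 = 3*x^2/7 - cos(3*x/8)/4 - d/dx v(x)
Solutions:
 v(x) = C1 + x^3/7 - x - 2*sin(3*x/8)/3


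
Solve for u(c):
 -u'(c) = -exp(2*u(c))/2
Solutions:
 u(c) = log(-sqrt(-1/(C1 + c)))
 u(c) = log(-1/(C1 + c))/2


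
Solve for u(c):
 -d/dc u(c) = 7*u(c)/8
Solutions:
 u(c) = C1*exp(-7*c/8)


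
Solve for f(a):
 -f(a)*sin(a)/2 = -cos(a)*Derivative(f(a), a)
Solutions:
 f(a) = C1/sqrt(cos(a))


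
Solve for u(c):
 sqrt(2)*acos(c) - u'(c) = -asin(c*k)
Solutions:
 u(c) = C1 + sqrt(2)*(c*acos(c) - sqrt(1 - c^2)) + Piecewise((c*asin(c*k) + sqrt(-c^2*k^2 + 1)/k, Ne(k, 0)), (0, True))


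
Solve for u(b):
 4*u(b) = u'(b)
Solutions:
 u(b) = C1*exp(4*b)


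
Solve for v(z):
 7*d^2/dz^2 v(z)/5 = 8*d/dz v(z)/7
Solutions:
 v(z) = C1 + C2*exp(40*z/49)


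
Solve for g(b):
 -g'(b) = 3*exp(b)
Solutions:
 g(b) = C1 - 3*exp(b)


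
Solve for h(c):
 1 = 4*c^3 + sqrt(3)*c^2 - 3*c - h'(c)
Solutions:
 h(c) = C1 + c^4 + sqrt(3)*c^3/3 - 3*c^2/2 - c


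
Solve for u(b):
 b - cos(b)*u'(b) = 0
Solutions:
 u(b) = C1 + Integral(b/cos(b), b)


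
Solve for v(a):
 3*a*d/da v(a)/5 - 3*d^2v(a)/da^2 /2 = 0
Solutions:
 v(a) = C1 + C2*erfi(sqrt(5)*a/5)


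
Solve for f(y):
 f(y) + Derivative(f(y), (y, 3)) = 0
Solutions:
 f(y) = C3*exp(-y) + (C1*sin(sqrt(3)*y/2) + C2*cos(sqrt(3)*y/2))*exp(y/2)


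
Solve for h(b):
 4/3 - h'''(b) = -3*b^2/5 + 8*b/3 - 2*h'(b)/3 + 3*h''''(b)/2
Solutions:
 h(b) = C1 + C2*exp(-b*(2*2^(2/3)/(9*sqrt(73) + 77)^(1/3) + 4 + 2^(1/3)*(9*sqrt(73) + 77)^(1/3))/18)*sin(2^(1/3)*sqrt(3)*b*(-(9*sqrt(73) + 77)^(1/3) + 2*2^(1/3)/(9*sqrt(73) + 77)^(1/3))/18) + C3*exp(-b*(2*2^(2/3)/(9*sqrt(73) + 77)^(1/3) + 4 + 2^(1/3)*(9*sqrt(73) + 77)^(1/3))/18)*cos(2^(1/3)*sqrt(3)*b*(-(9*sqrt(73) + 77)^(1/3) + 2*2^(1/3)/(9*sqrt(73) + 77)^(1/3))/18) + C4*exp(b*(-2 + 2*2^(2/3)/(9*sqrt(73) + 77)^(1/3) + 2^(1/3)*(9*sqrt(73) + 77)^(1/3))/9) - 3*b^3/10 + 2*b^2 - 47*b/10


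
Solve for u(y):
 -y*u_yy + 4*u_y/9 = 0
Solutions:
 u(y) = C1 + C2*y^(13/9)


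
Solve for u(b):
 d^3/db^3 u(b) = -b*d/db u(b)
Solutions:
 u(b) = C1 + Integral(C2*airyai(-b) + C3*airybi(-b), b)


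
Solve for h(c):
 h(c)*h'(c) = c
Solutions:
 h(c) = -sqrt(C1 + c^2)
 h(c) = sqrt(C1 + c^2)


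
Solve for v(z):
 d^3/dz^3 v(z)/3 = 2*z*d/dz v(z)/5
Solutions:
 v(z) = C1 + Integral(C2*airyai(5^(2/3)*6^(1/3)*z/5) + C3*airybi(5^(2/3)*6^(1/3)*z/5), z)


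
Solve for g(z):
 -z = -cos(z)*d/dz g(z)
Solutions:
 g(z) = C1 + Integral(z/cos(z), z)


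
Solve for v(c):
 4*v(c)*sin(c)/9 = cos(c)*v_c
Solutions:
 v(c) = C1/cos(c)^(4/9)


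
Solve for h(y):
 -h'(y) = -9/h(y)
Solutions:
 h(y) = -sqrt(C1 + 18*y)
 h(y) = sqrt(C1 + 18*y)


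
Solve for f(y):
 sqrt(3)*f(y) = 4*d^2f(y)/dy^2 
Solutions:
 f(y) = C1*exp(-3^(1/4)*y/2) + C2*exp(3^(1/4)*y/2)


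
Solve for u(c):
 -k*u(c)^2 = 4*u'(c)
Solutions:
 u(c) = 4/(C1 + c*k)


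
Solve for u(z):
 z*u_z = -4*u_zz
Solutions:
 u(z) = C1 + C2*erf(sqrt(2)*z/4)


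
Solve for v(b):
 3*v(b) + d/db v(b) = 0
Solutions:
 v(b) = C1*exp(-3*b)


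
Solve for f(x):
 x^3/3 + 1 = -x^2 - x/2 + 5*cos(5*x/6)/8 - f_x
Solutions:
 f(x) = C1 - x^4/12 - x^3/3 - x^2/4 - x + 3*sin(5*x/6)/4


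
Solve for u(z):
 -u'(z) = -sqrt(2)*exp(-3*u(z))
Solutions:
 u(z) = log(C1 + 3*sqrt(2)*z)/3
 u(z) = log((-3^(1/3) - 3^(5/6)*I)*(C1 + sqrt(2)*z)^(1/3)/2)
 u(z) = log((-3^(1/3) + 3^(5/6)*I)*(C1 + sqrt(2)*z)^(1/3)/2)


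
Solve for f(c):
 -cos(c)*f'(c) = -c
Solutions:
 f(c) = C1 + Integral(c/cos(c), c)


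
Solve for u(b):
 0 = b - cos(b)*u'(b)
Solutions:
 u(b) = C1 + Integral(b/cos(b), b)


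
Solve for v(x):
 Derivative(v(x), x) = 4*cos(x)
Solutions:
 v(x) = C1 + 4*sin(x)


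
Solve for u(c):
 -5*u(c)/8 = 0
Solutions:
 u(c) = 0


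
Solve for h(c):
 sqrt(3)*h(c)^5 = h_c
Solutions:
 h(c) = -(-1/(C1 + 4*sqrt(3)*c))^(1/4)
 h(c) = (-1/(C1 + 4*sqrt(3)*c))^(1/4)
 h(c) = -I*(-1/(C1 + 4*sqrt(3)*c))^(1/4)
 h(c) = I*(-1/(C1 + 4*sqrt(3)*c))^(1/4)


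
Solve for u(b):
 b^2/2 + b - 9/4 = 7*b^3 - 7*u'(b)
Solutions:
 u(b) = C1 + b^4/4 - b^3/42 - b^2/14 + 9*b/28


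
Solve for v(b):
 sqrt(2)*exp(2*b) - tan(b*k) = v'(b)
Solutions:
 v(b) = C1 - Piecewise((-log(cos(b*k))/k, Ne(k, 0)), (0, True)) + sqrt(2)*exp(2*b)/2


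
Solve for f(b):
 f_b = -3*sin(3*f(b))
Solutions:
 f(b) = -acos((-C1 - exp(18*b))/(C1 - exp(18*b)))/3 + 2*pi/3
 f(b) = acos((-C1 - exp(18*b))/(C1 - exp(18*b)))/3


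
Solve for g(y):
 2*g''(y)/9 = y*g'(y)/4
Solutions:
 g(y) = C1 + C2*erfi(3*y/4)


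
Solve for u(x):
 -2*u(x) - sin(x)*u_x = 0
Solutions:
 u(x) = C1*(cos(x) + 1)/(cos(x) - 1)


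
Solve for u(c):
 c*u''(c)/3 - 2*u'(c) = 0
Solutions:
 u(c) = C1 + C2*c^7


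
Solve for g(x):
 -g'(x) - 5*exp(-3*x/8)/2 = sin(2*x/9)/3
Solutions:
 g(x) = C1 + 3*cos(2*x/9)/2 + 20*exp(-3*x/8)/3


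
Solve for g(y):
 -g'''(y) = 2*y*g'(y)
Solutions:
 g(y) = C1 + Integral(C2*airyai(-2^(1/3)*y) + C3*airybi(-2^(1/3)*y), y)


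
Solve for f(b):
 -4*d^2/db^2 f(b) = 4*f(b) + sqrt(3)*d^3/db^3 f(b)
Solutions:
 f(b) = C1*exp(b*(-8*sqrt(3) + 8*2^(2/3)/(sqrt(435) + 113*sqrt(3)/9)^(1/3) + 3*2^(1/3)*(sqrt(435) + 113*sqrt(3)/9)^(1/3))/18)*sin(sqrt(3)*b*(-3*(2*sqrt(435) + 226*sqrt(3)/9)^(1/3) + 16/(2*sqrt(435) + 226*sqrt(3)/9)^(1/3))/18) + C2*exp(b*(-8*sqrt(3) + 8*2^(2/3)/(sqrt(435) + 113*sqrt(3)/9)^(1/3) + 3*2^(1/3)*(sqrt(435) + 113*sqrt(3)/9)^(1/3))/18)*cos(sqrt(3)*b*(-3*(2*sqrt(435) + 226*sqrt(3)/9)^(1/3) + 16/(2*sqrt(435) + 226*sqrt(3)/9)^(1/3))/18) + C3*exp(-b*(8*2^(2/3)/(sqrt(435) + 113*sqrt(3)/9)^(1/3) + 4*sqrt(3) + 3*2^(1/3)*(sqrt(435) + 113*sqrt(3)/9)^(1/3))/9)


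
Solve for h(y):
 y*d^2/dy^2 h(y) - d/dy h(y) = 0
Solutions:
 h(y) = C1 + C2*y^2


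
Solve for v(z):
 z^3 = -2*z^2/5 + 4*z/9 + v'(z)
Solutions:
 v(z) = C1 + z^4/4 + 2*z^3/15 - 2*z^2/9


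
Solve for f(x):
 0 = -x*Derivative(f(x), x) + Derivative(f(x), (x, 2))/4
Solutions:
 f(x) = C1 + C2*erfi(sqrt(2)*x)


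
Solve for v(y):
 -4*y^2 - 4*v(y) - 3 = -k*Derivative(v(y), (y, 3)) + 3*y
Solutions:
 v(y) = C1*exp(2^(2/3)*y*(1/k)^(1/3)) + C2*exp(2^(2/3)*y*(-1 + sqrt(3)*I)*(1/k)^(1/3)/2) + C3*exp(-2^(2/3)*y*(1 + sqrt(3)*I)*(1/k)^(1/3)/2) - y^2 - 3*y/4 - 3/4


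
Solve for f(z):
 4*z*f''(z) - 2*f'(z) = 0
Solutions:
 f(z) = C1 + C2*z^(3/2)


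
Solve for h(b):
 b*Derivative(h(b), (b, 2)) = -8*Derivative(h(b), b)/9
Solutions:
 h(b) = C1 + C2*b^(1/9)


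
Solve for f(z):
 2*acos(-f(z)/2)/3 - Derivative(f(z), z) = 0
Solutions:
 Integral(1/acos(-_y/2), (_y, f(z))) = C1 + 2*z/3


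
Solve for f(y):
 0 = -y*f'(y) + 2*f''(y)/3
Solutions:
 f(y) = C1 + C2*erfi(sqrt(3)*y/2)


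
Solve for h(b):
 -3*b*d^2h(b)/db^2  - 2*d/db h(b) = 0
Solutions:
 h(b) = C1 + C2*b^(1/3)


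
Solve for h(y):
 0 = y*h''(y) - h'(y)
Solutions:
 h(y) = C1 + C2*y^2


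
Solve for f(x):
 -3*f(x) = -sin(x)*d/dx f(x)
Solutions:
 f(x) = C1*(cos(x) - 1)^(3/2)/(cos(x) + 1)^(3/2)


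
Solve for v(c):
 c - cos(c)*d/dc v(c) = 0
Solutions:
 v(c) = C1 + Integral(c/cos(c), c)


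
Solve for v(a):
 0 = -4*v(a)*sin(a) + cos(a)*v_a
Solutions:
 v(a) = C1/cos(a)^4


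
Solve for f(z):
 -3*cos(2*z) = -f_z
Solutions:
 f(z) = C1 + 3*sin(2*z)/2


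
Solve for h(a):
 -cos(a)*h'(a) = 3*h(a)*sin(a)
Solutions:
 h(a) = C1*cos(a)^3


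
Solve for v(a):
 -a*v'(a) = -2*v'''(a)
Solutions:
 v(a) = C1 + Integral(C2*airyai(2^(2/3)*a/2) + C3*airybi(2^(2/3)*a/2), a)


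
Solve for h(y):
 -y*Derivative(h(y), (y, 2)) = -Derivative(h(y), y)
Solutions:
 h(y) = C1 + C2*y^2


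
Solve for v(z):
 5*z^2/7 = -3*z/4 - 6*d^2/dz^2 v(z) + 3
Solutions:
 v(z) = C1 + C2*z - 5*z^4/504 - z^3/48 + z^2/4


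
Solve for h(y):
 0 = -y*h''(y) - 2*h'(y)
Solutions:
 h(y) = C1 + C2/y


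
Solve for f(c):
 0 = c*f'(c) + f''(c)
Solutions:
 f(c) = C1 + C2*erf(sqrt(2)*c/2)


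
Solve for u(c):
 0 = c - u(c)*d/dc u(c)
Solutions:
 u(c) = -sqrt(C1 + c^2)
 u(c) = sqrt(C1 + c^2)


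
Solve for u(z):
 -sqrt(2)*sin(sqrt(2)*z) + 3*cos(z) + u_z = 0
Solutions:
 u(z) = C1 - 3*sin(z) - cos(sqrt(2)*z)


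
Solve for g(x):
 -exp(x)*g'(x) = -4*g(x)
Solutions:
 g(x) = C1*exp(-4*exp(-x))


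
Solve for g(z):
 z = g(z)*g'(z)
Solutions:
 g(z) = -sqrt(C1 + z^2)
 g(z) = sqrt(C1 + z^2)


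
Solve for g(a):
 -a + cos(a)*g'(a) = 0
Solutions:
 g(a) = C1 + Integral(a/cos(a), a)


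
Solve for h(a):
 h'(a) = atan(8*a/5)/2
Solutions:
 h(a) = C1 + a*atan(8*a/5)/2 - 5*log(64*a^2 + 25)/32


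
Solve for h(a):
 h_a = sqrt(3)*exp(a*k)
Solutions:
 h(a) = C1 + sqrt(3)*exp(a*k)/k


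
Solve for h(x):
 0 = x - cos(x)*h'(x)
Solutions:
 h(x) = C1 + Integral(x/cos(x), x)


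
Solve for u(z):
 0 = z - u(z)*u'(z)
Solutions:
 u(z) = -sqrt(C1 + z^2)
 u(z) = sqrt(C1 + z^2)


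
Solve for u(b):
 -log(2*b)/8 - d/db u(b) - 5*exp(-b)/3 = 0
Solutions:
 u(b) = C1 - b*log(b)/8 + b*(1 - log(2))/8 + 5*exp(-b)/3


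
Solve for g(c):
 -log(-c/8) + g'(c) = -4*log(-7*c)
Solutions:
 g(c) = C1 - 3*c*log(-c) + c*(3 - log(19208))


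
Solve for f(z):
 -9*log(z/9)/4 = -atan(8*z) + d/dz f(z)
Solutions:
 f(z) = C1 - 9*z*log(z)/4 + z*atan(8*z) + 9*z/4 + 9*z*log(3)/2 - log(64*z^2 + 1)/16


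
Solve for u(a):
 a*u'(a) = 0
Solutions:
 u(a) = C1


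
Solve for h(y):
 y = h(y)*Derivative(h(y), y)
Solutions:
 h(y) = -sqrt(C1 + y^2)
 h(y) = sqrt(C1 + y^2)


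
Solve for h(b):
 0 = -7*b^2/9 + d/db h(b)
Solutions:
 h(b) = C1 + 7*b^3/27


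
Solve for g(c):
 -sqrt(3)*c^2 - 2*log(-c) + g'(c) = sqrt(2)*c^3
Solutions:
 g(c) = C1 + sqrt(2)*c^4/4 + sqrt(3)*c^3/3 + 2*c*log(-c) - 2*c


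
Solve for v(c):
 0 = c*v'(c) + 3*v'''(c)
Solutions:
 v(c) = C1 + Integral(C2*airyai(-3^(2/3)*c/3) + C3*airybi(-3^(2/3)*c/3), c)


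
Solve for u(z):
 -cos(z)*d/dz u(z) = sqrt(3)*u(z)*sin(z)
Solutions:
 u(z) = C1*cos(z)^(sqrt(3))


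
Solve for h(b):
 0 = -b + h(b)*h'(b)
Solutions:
 h(b) = -sqrt(C1 + b^2)
 h(b) = sqrt(C1 + b^2)


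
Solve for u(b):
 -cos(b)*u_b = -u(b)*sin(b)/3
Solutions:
 u(b) = C1/cos(b)^(1/3)


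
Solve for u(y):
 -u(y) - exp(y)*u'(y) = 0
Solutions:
 u(y) = C1*exp(exp(-y))


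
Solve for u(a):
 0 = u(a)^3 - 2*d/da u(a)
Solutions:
 u(a) = -sqrt(-1/(C1 + a))
 u(a) = sqrt(-1/(C1 + a))


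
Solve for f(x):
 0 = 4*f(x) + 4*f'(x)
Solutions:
 f(x) = C1*exp(-x)


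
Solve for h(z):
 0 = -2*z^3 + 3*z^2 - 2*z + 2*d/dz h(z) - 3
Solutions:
 h(z) = C1 + z^4/4 - z^3/2 + z^2/2 + 3*z/2


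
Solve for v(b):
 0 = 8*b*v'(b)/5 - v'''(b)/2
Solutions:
 v(b) = C1 + Integral(C2*airyai(2*2^(1/3)*5^(2/3)*b/5) + C3*airybi(2*2^(1/3)*5^(2/3)*b/5), b)


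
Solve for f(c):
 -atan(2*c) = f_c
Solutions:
 f(c) = C1 - c*atan(2*c) + log(4*c^2 + 1)/4


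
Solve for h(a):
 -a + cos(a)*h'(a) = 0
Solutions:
 h(a) = C1 + Integral(a/cos(a), a)


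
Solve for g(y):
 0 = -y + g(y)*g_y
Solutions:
 g(y) = -sqrt(C1 + y^2)
 g(y) = sqrt(C1 + y^2)


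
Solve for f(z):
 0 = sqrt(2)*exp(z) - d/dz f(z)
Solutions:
 f(z) = C1 + sqrt(2)*exp(z)


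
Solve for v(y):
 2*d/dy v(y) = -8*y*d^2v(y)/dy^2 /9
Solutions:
 v(y) = C1 + C2/y^(5/4)


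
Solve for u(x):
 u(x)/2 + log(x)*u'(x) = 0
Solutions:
 u(x) = C1*exp(-li(x)/2)


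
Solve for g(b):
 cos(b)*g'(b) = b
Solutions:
 g(b) = C1 + Integral(b/cos(b), b)


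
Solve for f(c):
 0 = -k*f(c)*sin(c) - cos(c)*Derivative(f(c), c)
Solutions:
 f(c) = C1*exp(k*log(cos(c)))


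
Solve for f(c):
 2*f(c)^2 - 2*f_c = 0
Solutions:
 f(c) = -1/(C1 + c)


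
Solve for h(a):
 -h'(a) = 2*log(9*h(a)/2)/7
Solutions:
 -7*Integral(1/(-log(_y) - 2*log(3) + log(2)), (_y, h(a)))/2 = C1 - a


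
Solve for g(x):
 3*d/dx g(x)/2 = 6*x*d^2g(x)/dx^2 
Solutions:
 g(x) = C1 + C2*x^(5/4)


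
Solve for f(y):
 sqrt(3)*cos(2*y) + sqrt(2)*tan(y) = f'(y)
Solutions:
 f(y) = C1 - sqrt(2)*log(cos(y)) + sqrt(3)*sin(2*y)/2


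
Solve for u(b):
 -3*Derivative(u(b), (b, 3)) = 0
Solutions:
 u(b) = C1 + C2*b + C3*b^2


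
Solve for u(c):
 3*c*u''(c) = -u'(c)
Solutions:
 u(c) = C1 + C2*c^(2/3)


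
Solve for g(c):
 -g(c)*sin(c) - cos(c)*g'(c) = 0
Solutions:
 g(c) = C1*cos(c)


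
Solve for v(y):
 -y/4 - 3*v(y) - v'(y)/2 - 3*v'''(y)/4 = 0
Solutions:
 v(y) = C1*exp(-2^(1/3)*y*(-(27 + sqrt(731))^(1/3) + 2^(1/3)/(27 + sqrt(731))^(1/3))/6)*sin(2^(1/3)*sqrt(3)*y*(2^(1/3)/(27 + sqrt(731))^(1/3) + (27 + sqrt(731))^(1/3))/6) + C2*exp(-2^(1/3)*y*(-(27 + sqrt(731))^(1/3) + 2^(1/3)/(27 + sqrt(731))^(1/3))/6)*cos(2^(1/3)*sqrt(3)*y*(2^(1/3)/(27 + sqrt(731))^(1/3) + (27 + sqrt(731))^(1/3))/6) + C3*exp(2^(1/3)*y*(-(27 + sqrt(731))^(1/3) + 2^(1/3)/(27 + sqrt(731))^(1/3))/3) - y/12 + 1/72


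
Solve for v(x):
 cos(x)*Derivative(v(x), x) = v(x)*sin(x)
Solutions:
 v(x) = C1/cos(x)


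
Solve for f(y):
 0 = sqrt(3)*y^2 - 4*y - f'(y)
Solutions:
 f(y) = C1 + sqrt(3)*y^3/3 - 2*y^2


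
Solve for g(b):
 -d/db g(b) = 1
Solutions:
 g(b) = C1 - b


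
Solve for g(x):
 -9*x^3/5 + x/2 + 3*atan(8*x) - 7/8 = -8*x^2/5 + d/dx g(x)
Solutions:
 g(x) = C1 - 9*x^4/20 + 8*x^3/15 + x^2/4 + 3*x*atan(8*x) - 7*x/8 - 3*log(64*x^2 + 1)/16


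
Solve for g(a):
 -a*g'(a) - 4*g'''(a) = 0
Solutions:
 g(a) = C1 + Integral(C2*airyai(-2^(1/3)*a/2) + C3*airybi(-2^(1/3)*a/2), a)


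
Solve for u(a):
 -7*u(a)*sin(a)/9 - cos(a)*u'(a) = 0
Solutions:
 u(a) = C1*cos(a)^(7/9)


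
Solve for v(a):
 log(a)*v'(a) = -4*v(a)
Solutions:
 v(a) = C1*exp(-4*li(a))


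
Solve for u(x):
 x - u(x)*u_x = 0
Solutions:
 u(x) = -sqrt(C1 + x^2)
 u(x) = sqrt(C1 + x^2)


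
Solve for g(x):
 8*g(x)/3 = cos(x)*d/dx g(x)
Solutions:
 g(x) = C1*(sin(x) + 1)^(4/3)/(sin(x) - 1)^(4/3)


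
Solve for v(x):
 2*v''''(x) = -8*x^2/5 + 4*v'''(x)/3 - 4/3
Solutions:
 v(x) = C1 + C2*x + C3*x^2 + C4*exp(2*x/3) + x^5/50 + 3*x^4/20 + 16*x^3/15


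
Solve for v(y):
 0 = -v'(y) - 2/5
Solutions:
 v(y) = C1 - 2*y/5


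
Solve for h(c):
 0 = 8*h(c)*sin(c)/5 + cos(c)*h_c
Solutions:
 h(c) = C1*cos(c)^(8/5)
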